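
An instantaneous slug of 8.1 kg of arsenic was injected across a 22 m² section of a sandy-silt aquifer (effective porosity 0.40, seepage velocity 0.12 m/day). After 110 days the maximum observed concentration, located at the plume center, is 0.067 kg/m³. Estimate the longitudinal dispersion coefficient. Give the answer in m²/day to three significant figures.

At the plume center C_max = M/(n_e·A·√(4πDt)), so D = M²/(4πt·(n_e·A·C_max)²).
n_e·A·C_max = 0.40 × 22 × 0.067 = 0.5896 kg/m.
D = 8.1²/(4π × 110 × 0.5896²) = 0.137 m²/day.

0.137 m²/day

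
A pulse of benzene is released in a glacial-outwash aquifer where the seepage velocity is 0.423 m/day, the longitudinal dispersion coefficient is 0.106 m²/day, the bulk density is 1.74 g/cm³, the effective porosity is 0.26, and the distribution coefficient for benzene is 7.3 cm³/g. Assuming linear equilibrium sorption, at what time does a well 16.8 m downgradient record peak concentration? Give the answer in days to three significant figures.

1950 days

Retardation factor R = 1 + ρ_b·K_d/n = 1 + 1.74 × 7.3/0.26 = 49.85.
Sorption retards both mechanisms: v_R = v/R = 0.008485 m/day, D_R = D/R = 0.002126 m²/day.
Peak time from v_R²t² + 2D_R t − x² = 0: t = (√(D_R² + v_R²x²) − D_R)/v_R².
√(D_R² + v_R²x²) = √(0.002126² + 0.008485² × 16.8²) = 0.1426; v_R² = 7.200e-05.
t = (0.1426 − 0.002126)/7.200e-05 = 1950 days.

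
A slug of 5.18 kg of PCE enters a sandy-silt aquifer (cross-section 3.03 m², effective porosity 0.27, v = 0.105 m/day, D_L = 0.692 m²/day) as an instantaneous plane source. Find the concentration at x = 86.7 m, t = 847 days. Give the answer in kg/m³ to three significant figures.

0.0736 kg/m³

For an instantaneous plane source, C(x,t) = M/(n_e·A·√(4πDt)) · exp(−(x−vt)²/(4Dt)), with n_e·A the pore (flow) area.
Plume center vt = 0.105 × 847 = 88.935 m, so the well at 86.7 m is 2.235 m upgradient of the peak.
√(4πDt) = 85.82 m, giving peak height M/(n_e·A·√(4πDt)) = 5.18/(0.27 × 3.03 × 85.82) = 0.07378 kg/m³.
(x−vt)²/(4Dt) = (-2.235)²/(4 × 0.692 × 847) = 0.002131; exp(−0.002131) = 0.9979.
C = 0.07378 × 0.9979 = 0.0736 kg/m³.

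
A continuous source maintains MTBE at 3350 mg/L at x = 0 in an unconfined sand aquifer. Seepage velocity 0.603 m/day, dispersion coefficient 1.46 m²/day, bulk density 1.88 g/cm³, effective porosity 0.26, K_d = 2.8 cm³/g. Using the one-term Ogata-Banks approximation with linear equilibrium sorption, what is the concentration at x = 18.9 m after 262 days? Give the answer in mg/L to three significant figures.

93.9 mg/L

Retardation factor R = 1 + ρ_b·K_d/n = 1 + 1.88 × 2.8/0.26 = 21.25.
Sorption retards both mechanisms: v_R = v/R = 0.02838 m/day, D_R = D/R = 0.06871 m²/day.
v_R·t = 0.02838 × 262 = 7.43556 m; 2√(D_R t) = 8.486 m; argument = (18.9 − 7.43556)/8.486 = 1.351.
C = C₀ × ½·erfc(1.351) = 3350 × 0.02803 = 93.9 mg/L.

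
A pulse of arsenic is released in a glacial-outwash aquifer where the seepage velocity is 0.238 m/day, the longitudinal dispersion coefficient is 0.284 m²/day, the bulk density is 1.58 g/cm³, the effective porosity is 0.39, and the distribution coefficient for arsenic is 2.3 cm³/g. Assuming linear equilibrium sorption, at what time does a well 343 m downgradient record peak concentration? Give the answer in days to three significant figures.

14800 days

Retardation factor R = 1 + ρ_b·K_d/n = 1 + 1.58 × 2.3/0.39 = 10.32.
Sorption retards both mechanisms: v_R = v/R = 0.02306 m/day, D_R = D/R = 0.02752 m²/day.
Peak time from v_R²t² + 2D_R t − x² = 0: t = (√(D_R² + v_R²x²) − D_R)/v_R².
√(D_R² + v_R²x²) = √(0.02752² + 0.02306² × 343²) = 7.910; v_R² = 0.0005318.
t = (7.910 − 0.02752)/0.0005318 = 14800 days.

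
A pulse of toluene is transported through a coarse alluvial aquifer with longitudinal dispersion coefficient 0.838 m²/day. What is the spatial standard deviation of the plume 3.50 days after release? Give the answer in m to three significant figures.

Dispersive spreading gives a Gaussian with σ² = 2Dt; advection only shifts the center.
σ = √(2 × 0.838 × 3.50) = 2.42 m.

2.42 m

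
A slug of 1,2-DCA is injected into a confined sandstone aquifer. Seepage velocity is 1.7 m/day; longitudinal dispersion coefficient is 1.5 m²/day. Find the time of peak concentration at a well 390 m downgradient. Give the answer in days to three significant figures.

For the 1D instantaneous-source solution, setting ∂C/∂t = 0 at fixed x gives v²t² + 2Dt − x² = 0, so t = (√(D² + v²x²) − D)/v².
√(D² + v²x²) = √(1.5² + 1.7² × 390²) = 663.0; v² = 2.89.
t = (663.0 − 1.5)/2.89 = 229 days (vs. the pure-advection estimate x/v = 229 d).

229 days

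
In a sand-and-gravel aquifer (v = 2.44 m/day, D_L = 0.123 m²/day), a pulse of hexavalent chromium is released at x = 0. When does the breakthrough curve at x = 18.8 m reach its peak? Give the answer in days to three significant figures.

For the 1D instantaneous-source solution, setting ∂C/∂t = 0 at fixed x gives v²t² + 2Dt − x² = 0, so t = (√(D² + v²x²) − D)/v².
√(D² + v²x²) = √(0.123² + 2.44² × 18.8²) = 45.87; v² = 5.9536.
t = (45.87 − 0.123)/5.9536 = 7.68 days (vs. the pure-advection estimate x/v = 7.70 d).

7.68 days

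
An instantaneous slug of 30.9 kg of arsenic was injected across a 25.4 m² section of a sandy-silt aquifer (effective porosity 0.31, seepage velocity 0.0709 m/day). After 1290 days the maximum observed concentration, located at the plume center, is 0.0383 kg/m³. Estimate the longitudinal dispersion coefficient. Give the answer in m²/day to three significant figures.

0.648 m²/day

At the plume center C_max = M/(n_e·A·√(4πDt)), so D = M²/(4πt·(n_e·A·C_max)²).
n_e·A·C_max = 0.31 × 25.4 × 0.0383 = 0.3016 kg/m.
D = 30.9²/(4π × 1290 × 0.3016²) = 0.648 m²/day.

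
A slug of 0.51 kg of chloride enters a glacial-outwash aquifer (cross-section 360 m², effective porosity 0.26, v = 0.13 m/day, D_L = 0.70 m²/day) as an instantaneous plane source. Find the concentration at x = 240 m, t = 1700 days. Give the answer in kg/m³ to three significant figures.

4.13e-05 kg/m³

For an instantaneous plane source, C(x,t) = M/(n_e·A·√(4πDt)) · exp(−(x−vt)²/(4Dt)), with n_e·A the pore (flow) area.
Plume center vt = 0.13 × 1700 = 221 m, so the well at 240 m is 19 m downgradient of the peak.
√(4πDt) = 122.3 m, giving peak height M/(n_e·A·√(4πDt)) = 0.51/(0.26 × 360 × 122.3) = 4.455e-05 kg/m³.
(x−vt)²/(4Dt) = (19)²/(4 × 0.70 × 1700) = 0.07584; exp(−0.07584) = 0.9270.
C = 4.455e-05 × 0.9270 = 4.13e-05 kg/m³.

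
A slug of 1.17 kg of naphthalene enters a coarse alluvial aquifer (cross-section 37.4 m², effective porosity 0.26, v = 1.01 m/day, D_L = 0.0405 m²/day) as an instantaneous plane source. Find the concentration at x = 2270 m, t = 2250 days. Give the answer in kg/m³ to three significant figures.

0.00350 kg/m³

For an instantaneous plane source, C(x,t) = M/(n_e·A·√(4πDt)) · exp(−(x−vt)²/(4Dt)), with n_e·A the pore (flow) area.
Plume center vt = 1.01 × 2250 = 2272.5 m, so the well at 2270 m is 2.5 m upgradient of the peak.
√(4πDt) = 33.84 m, giving peak height M/(n_e·A·√(4πDt)) = 1.17/(0.26 × 37.4 × 33.84) = 0.003556 kg/m³.
(x−vt)²/(4Dt) = (-2.5)²/(4 × 0.0405 × 2250) = 0.01715; exp(−0.01715) = 0.9830.
C = 0.003556 × 0.9830 = 0.00350 kg/m³.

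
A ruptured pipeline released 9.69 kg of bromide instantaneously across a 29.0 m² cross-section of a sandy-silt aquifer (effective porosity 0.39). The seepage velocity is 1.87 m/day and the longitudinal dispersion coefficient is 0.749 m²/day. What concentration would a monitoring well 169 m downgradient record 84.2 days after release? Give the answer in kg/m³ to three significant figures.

0.0179 kg/m³

For an instantaneous plane source, C(x,t) = M/(n_e·A·√(4πDt)) · exp(−(x−vt)²/(4Dt)), with n_e·A the pore (flow) area.
Plume center vt = 1.87 × 84.2 = 157.454 m, so the well at 169 m is 11.546 m downgradient of the peak.
√(4πDt) = 28.15 m, giving peak height M/(n_e·A·√(4πDt)) = 9.69/(0.39 × 29.0 × 28.15) = 0.03044 kg/m³.
(x−vt)²/(4Dt) = (11.546)²/(4 × 0.749 × 84.2) = 0.5285; exp(−0.5285) = 0.5895.
C = 0.03044 × 0.5895 = 0.0179 kg/m³.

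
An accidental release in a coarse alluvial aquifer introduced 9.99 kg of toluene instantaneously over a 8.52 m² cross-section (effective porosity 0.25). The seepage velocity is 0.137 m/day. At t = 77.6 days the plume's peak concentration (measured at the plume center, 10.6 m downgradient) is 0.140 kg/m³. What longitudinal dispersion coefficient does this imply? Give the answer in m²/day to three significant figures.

At the plume center C_max = M/(n_e·A·√(4πDt)), so D = M²/(4πt·(n_e·A·C_max)²).
n_e·A·C_max = 0.25 × 8.52 × 0.140 = 0.2982 kg/m.
D = 9.99²/(4π × 77.6 × 0.2982²) = 1.15 m²/day.

1.15 m²/day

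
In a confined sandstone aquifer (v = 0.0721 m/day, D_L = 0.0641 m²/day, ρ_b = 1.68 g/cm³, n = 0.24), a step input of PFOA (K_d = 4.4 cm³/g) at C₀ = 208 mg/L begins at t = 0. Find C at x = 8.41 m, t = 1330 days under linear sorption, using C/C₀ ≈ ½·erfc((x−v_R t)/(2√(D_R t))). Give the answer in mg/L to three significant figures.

2.06 mg/L

Retardation factor R = 1 + ρ_b·K_d/n = 1 + 1.68 × 4.4/0.24 = 31.80.
Sorption retards both mechanisms: v_R = v/R = 0.002267 m/day, D_R = D/R = 0.002016 m²/day.
v_R·t = 0.002267 × 1330 = 3.01511 m; 2√(D_R t) = 3.275 m; argument = (8.41 − 3.01511)/3.275 = 1.647.
C = C₀ × ½·erfc(1.647) = 208 × 0.009924 = 2.06 mg/L.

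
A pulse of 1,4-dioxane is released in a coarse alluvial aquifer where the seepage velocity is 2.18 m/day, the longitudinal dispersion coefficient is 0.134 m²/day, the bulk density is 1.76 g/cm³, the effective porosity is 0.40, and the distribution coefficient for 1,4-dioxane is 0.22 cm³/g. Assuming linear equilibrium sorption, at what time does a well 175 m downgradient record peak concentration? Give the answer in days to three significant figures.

158 days

Retardation factor R = 1 + ρ_b·K_d/n = 1 + 1.76 × 0.22/0.40 = 1.968.
Sorption retards both mechanisms: v_R = v/R = 1.108 m/day, D_R = D/R = 0.06809 m²/day.
Peak time from v_R²t² + 2D_R t − x² = 0: t = (√(D_R² + v_R²x²) − D_R)/v_R².
√(D_R² + v_R²x²) = √(0.06809² + 1.108² × 175²) = 193.9; v_R² = 1.228.
t = (193.9 − 0.06809)/1.228 = 158 days.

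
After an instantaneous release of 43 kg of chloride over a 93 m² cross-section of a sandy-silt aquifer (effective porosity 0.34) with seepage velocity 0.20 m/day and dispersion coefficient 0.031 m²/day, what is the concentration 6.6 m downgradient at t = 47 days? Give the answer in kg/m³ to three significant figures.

0.0828 kg/m³

For an instantaneous plane source, C(x,t) = M/(n_e·A·√(4πDt)) · exp(−(x−vt)²/(4Dt)), with n_e·A the pore (flow) area.
Plume center vt = 0.20 × 47 = 9.4 m, so the well at 6.6 m is 2.8 m upgradient of the peak.
√(4πDt) = 4.279 m, giving peak height M/(n_e·A·√(4πDt)) = 43/(0.34 × 93 × 4.279) = 0.3178 kg/m³.
(x−vt)²/(4Dt) = (-2.8)²/(4 × 0.031 × 47) = 1.345; exp(−1.345) = 0.2605.
C = 0.3178 × 0.2605 = 0.0828 kg/m³.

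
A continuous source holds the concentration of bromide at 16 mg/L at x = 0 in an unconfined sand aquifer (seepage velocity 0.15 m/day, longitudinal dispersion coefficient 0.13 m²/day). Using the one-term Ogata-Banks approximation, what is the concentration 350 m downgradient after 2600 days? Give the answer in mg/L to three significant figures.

For a continuous step input, C/C₀ ≈ ½·erfc((x−vt)/(2√(Dt))).
vt = 0.15 × 2600 = 390 m and 2√(Dt) = 2√(0.13 × 2600) = 36.77 m.
Argument (x−vt)/(2√(Dt)) = (350 − 390)/36.77 = -1.088; ½·erfc(-1.088) = 0.9381.
C = 16 × 0.9381 = 15.0 mg/L.

15.0 mg/L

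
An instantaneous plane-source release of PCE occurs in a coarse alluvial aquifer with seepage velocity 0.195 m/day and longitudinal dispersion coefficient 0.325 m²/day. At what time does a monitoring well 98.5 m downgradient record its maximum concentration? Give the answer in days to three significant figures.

For the 1D instantaneous-source solution, setting ∂C/∂t = 0 at fixed x gives v²t² + 2Dt − x² = 0, so t = (√(D² + v²x²) − D)/v².
√(D² + v²x²) = √(0.325² + 0.195² × 98.5²) = 19.21; v² = 0.038025.
t = (19.21 − 0.325)/0.038025 = 497 days (vs. the pure-advection estimate x/v = 505 d).

497 days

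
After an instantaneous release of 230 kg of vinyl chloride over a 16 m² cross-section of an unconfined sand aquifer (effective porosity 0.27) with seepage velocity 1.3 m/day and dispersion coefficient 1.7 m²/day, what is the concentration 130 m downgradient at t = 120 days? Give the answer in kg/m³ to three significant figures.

0.459 kg/m³

For an instantaneous plane source, C(x,t) = M/(n_e·A·√(4πDt)) · exp(−(x−vt)²/(4Dt)), with n_e·A the pore (flow) area.
Plume center vt = 1.3 × 120 = 156 m, so the well at 130 m is 26 m upgradient of the peak.
√(4πDt) = 50.63 m, giving peak height M/(n_e·A·√(4πDt)) = 230/(0.27 × 16 × 50.63) = 1.052 kg/m³.
(x−vt)²/(4Dt) = (-26)²/(4 × 1.7 × 120) = 0.8284; exp(−0.8284) = 0.4367.
C = 1.052 × 0.4367 = 0.459 kg/m³.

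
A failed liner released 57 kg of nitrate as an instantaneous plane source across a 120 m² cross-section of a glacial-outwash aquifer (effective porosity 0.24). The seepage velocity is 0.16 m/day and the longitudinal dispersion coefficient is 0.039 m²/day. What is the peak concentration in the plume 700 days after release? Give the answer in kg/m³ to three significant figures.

The peak of an instantaneous 1D plume sits at x = vt; there the Gaussian factor is 1 and C_max = M/(n_e·A·√(4πDt)), where n_e·A is the pore area the mass is dissolved in.
√(4πDt) = √(4π × 0.039 × 700) = 18.52 m, so C_max = 57/(0.24 × 120 × 18.52) = 0.107 kg/m³.

0.107 kg/m³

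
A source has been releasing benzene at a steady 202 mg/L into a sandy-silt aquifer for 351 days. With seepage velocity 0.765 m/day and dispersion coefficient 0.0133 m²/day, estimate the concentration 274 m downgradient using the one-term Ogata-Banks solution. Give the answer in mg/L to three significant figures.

7.34 mg/L

For a continuous step input, C/C₀ ≈ ½·erfc((x−vt)/(2√(Dt))).
vt = 0.765 × 351 = 268.515 m and 2√(Dt) = 2√(0.0133 × 351) = 4.321 m.
Argument (x−vt)/(2√(Dt)) = (274 − 268.515)/4.321 = 1.269; ½·erfc(1.269) = 0.03636.
C = 202 × 0.03636 = 7.34 mg/L.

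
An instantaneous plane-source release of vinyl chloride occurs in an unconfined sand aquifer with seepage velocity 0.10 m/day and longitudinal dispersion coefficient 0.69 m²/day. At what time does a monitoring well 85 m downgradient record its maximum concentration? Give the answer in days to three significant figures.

784 days

For the 1D instantaneous-source solution, setting ∂C/∂t = 0 at fixed x gives v²t² + 2Dt − x² = 0, so t = (√(D² + v²x²) − D)/v².
√(D² + v²x²) = √(0.69² + 0.10² × 85²) = 8.528; v² = 0.01.
t = (8.528 − 0.69)/0.01 = 784 days (vs. the pure-advection estimate x/v = 850 d).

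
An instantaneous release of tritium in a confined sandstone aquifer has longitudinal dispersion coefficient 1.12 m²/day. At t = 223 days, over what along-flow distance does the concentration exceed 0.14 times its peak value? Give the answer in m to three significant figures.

88.6 m

The plume is Gaussian with σ = √(2Dt) = √(2 × 1.12 × 223) = 22.35 m.
C/C_peak = exp(−Δx²/(2σ²)) = 0.14 ⇒ Δx = σ·√(−2 ln 0.14) = 22.35 × 1.983 = 44.32 m.
Width = 2Δx = 88.6 m.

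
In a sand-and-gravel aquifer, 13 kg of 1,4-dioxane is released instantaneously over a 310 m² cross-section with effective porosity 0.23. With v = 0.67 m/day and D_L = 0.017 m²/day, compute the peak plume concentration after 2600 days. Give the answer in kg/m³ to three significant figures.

0.00774 kg/m³

The peak of an instantaneous 1D plume sits at x = vt; there the Gaussian factor is 1 and C_max = M/(n_e·A·√(4πDt)), where n_e·A is the pore area the mass is dissolved in.
√(4πDt) = √(4π × 0.017 × 2600) = 23.57 m, so C_max = 13/(0.23 × 310 × 23.57) = 0.00774 kg/m³.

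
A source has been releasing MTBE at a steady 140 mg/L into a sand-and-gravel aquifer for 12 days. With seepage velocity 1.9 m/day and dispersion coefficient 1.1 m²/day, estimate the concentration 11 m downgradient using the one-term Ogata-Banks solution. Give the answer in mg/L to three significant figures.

138 mg/L

For a continuous step input, C/C₀ ≈ ½·erfc((x−vt)/(2√(Dt))).
vt = 1.9 × 12 = 22.8 m and 2√(Dt) = 2√(1.1 × 12) = 7.266 m.
Argument (x−vt)/(2√(Dt)) = (11 − 22.8)/7.266 = -1.624; ½·erfc(-1.624) = 0.9892.
C = 140 × 0.9892 = 138 mg/L.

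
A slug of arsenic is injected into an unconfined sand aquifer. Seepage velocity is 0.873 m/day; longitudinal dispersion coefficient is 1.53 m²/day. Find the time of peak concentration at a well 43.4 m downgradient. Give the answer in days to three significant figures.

For the 1D instantaneous-source solution, setting ∂C/∂t = 0 at fixed x gives v²t² + 2Dt − x² = 0, so t = (√(D² + v²x²) − D)/v².
√(D² + v²x²) = √(1.53² + 0.873² × 43.4²) = 37.92; v² = 0.762129.
t = (37.92 − 1.53)/0.762129 = 47.7 days (vs. the pure-advection estimate x/v = 49.7 d).

47.7 days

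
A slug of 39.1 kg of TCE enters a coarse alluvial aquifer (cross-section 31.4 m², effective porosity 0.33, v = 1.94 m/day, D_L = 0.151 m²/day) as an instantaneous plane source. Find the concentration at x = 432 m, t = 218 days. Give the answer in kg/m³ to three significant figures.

For an instantaneous plane source, C(x,t) = M/(n_e·A·√(4πDt)) · exp(−(x−vt)²/(4Dt)), with n_e·A the pore (flow) area.
Plume center vt = 1.94 × 218 = 422.92 m, so the well at 432 m is 9.08 m downgradient of the peak.
√(4πDt) = 20.34 m, giving peak height M/(n_e·A·√(4πDt)) = 39.1/(0.33 × 31.4 × 20.34) = 0.1855 kg/m³.
(x−vt)²/(4Dt) = (9.08)²/(4 × 0.151 × 218) = 0.6261; exp(−0.6261) = 0.5347.
C = 0.1855 × 0.5347 = 0.0992 kg/m³.

0.0992 kg/m³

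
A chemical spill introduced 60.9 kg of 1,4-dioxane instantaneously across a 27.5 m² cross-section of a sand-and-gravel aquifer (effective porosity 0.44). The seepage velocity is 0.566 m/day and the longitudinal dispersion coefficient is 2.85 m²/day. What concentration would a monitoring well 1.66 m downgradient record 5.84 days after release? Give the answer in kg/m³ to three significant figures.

0.334 kg/m³

For an instantaneous plane source, C(x,t) = M/(n_e·A·√(4πDt)) · exp(−(x−vt)²/(4Dt)), with n_e·A the pore (flow) area.
Plume center vt = 0.566 × 5.84 = 3.30544 m, so the well at 1.66 m is 1.64544 m upgradient of the peak.
√(4πDt) = 14.46 m, giving peak height M/(n_e·A·√(4πDt)) = 60.9/(0.44 × 27.5 × 14.46) = 0.3481 kg/m³.
(x−vt)²/(4Dt) = (-1.64544)²/(4 × 2.85 × 5.84) = 0.04067; exp(−0.04067) = 0.9601.
C = 0.3481 × 0.9601 = 0.334 kg/m³.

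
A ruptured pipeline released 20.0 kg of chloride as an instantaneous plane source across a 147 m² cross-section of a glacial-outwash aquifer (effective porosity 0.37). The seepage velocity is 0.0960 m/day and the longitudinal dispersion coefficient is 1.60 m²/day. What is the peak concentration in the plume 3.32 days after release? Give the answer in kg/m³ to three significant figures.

The peak of an instantaneous 1D plume sits at x = vt; there the Gaussian factor is 1 and C_max = M/(n_e·A·√(4πDt)), where n_e·A is the pore area the mass is dissolved in.
√(4πDt) = √(4π × 1.60 × 3.32) = 8.170 m, so C_max = 20.0/(0.37 × 147 × 8.170) = 0.0450 kg/m³.

0.0450 kg/m³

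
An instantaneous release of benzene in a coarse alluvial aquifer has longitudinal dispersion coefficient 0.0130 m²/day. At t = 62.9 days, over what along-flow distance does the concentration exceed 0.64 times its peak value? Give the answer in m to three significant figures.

2.42 m

The plume is Gaussian with σ = √(2Dt) = √(2 × 0.0130 × 62.9) = 1.279 m.
C/C_peak = exp(−Δx²/(2σ²)) = 0.64 ⇒ Δx = σ·√(−2 ln 0.64) = 1.279 × 0.9448 = 1.208 m.
Width = 2Δx = 2.42 m.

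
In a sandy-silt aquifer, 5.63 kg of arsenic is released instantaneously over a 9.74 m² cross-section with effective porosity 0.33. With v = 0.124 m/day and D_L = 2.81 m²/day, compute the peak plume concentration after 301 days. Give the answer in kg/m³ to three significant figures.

0.0170 kg/m³

The peak of an instantaneous 1D plume sits at x = vt; there the Gaussian factor is 1 and C_max = M/(n_e·A·√(4πDt)), where n_e·A is the pore area the mass is dissolved in.
√(4πDt) = √(4π × 2.81 × 301) = 103.1 m, so C_max = 5.63/(0.33 × 9.74 × 103.1) = 0.0170 kg/m³.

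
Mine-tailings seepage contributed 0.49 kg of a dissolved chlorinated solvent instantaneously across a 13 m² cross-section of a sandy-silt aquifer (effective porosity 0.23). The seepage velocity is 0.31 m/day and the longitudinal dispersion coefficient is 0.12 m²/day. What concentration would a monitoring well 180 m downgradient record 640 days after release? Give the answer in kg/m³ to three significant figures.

For an instantaneous plane source, C(x,t) = M/(n_e·A·√(4πDt)) · exp(−(x−vt)²/(4Dt)), with n_e·A the pore (flow) area.
Plume center vt = 0.31 × 640 = 198.4 m, so the well at 180 m is 18.4 m upgradient of the peak.
√(4πDt) = 31.07 m, giving peak height M/(n_e·A·√(4πDt)) = 0.49/(0.23 × 13 × 31.07) = 0.005275 kg/m³.
(x−vt)²/(4Dt) = (-18.4)²/(4 × 0.12 × 640) = 1.102; exp(−1.102) = 0.3322.
C = 0.005275 × 0.3322 = 0.00175 kg/m³.

0.00175 kg/m³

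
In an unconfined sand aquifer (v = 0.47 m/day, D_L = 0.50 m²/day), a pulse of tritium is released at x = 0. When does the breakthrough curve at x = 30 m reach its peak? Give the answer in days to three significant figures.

61.6 days

For the 1D instantaneous-source solution, setting ∂C/∂t = 0 at fixed x gives v²t² + 2Dt − x² = 0, so t = (√(D² + v²x²) − D)/v².
√(D² + v²x²) = √(0.50² + 0.47² × 30²) = 14.11; v² = 0.2209.
t = (14.11 − 0.50)/0.2209 = 61.6 days (vs. the pure-advection estimate x/v = 63.8 d).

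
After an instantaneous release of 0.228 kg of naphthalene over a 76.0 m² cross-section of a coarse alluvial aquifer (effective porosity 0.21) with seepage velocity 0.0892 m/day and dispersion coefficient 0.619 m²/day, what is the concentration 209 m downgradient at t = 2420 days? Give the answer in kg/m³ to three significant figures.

0.000103 kg/m³

For an instantaneous plane source, C(x,t) = M/(n_e·A·√(4πDt)) · exp(−(x−vt)²/(4Dt)), with n_e·A the pore (flow) area.
Plume center vt = 0.0892 × 2420 = 215.864 m, so the well at 209 m is 6.864 m upgradient of the peak.
√(4πDt) = 137.2 m, giving peak height M/(n_e·A·√(4πDt)) = 0.228/(0.21 × 76.0 × 137.2) = 0.0001041 kg/m³.
(x−vt)²/(4Dt) = (-6.864)²/(4 × 0.619 × 2420) = 0.007863; exp(−0.007863) = 0.9922.
C = 0.0001041 × 0.9922 = 0.000103 kg/m³.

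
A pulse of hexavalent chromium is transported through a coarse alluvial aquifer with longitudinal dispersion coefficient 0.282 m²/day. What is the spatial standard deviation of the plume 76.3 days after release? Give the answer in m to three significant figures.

6.56 m

Dispersive spreading gives a Gaussian with σ² = 2Dt; advection only shifts the center.
σ = √(2 × 0.282 × 76.3) = 6.56 m.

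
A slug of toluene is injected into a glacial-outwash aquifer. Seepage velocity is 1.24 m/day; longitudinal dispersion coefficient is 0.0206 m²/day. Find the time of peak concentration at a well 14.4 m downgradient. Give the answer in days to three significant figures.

11.6 days

For the 1D instantaneous-source solution, setting ∂C/∂t = 0 at fixed x gives v²t² + 2Dt − x² = 0, so t = (√(D² + v²x²) − D)/v².
√(D² + v²x²) = √(0.0206² + 1.24² × 14.4²) = 17.86; v² = 1.5376.
t = (17.86 − 0.0206)/1.5376 = 11.6 days (vs. the pure-advection estimate x/v = 11.6 d).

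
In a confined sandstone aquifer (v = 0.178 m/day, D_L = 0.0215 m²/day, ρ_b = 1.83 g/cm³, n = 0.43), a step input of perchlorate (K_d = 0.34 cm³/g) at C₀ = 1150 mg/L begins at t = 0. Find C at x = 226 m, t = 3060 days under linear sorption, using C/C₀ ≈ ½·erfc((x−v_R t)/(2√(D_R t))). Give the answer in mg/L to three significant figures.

Retardation factor R = 1 + ρ_b·K_d/n = 1 + 1.83 × 0.34/0.43 = 2.447.
Sorption retards both mechanisms: v_R = v/R = 0.07274 m/day, D_R = D/R = 0.008786 m²/day.
v_R·t = 0.07274 × 3060 = 222.5844 m; 2√(D_R t) = 10.37 m; argument = (226 − 222.5844)/10.37 = 0.3294.
C = C₀ × ½·erfc(0.3294) = 1150 × 0.3207 = 369 mg/L.

369 mg/L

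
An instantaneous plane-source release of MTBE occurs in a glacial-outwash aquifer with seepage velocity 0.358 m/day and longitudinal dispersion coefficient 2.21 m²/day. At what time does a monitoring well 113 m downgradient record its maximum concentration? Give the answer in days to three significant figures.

299 days

For the 1D instantaneous-source solution, setting ∂C/∂t = 0 at fixed x gives v²t² + 2Dt − x² = 0, so t = (√(D² + v²x²) − D)/v².
√(D² + v²x²) = √(2.21² + 0.358² × 113²) = 40.51; v² = 0.128164.
t = (40.51 − 2.21)/0.128164 = 299 days (vs. the pure-advection estimate x/v = 316 d).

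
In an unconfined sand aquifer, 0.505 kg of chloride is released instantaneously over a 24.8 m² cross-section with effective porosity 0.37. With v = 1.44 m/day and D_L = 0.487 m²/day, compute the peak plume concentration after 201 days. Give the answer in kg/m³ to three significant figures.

0.00157 kg/m³

The peak of an instantaneous 1D plume sits at x = vt; there the Gaussian factor is 1 and C_max = M/(n_e·A·√(4πDt)), where n_e·A is the pore area the mass is dissolved in.
√(4πDt) = √(4π × 0.487 × 201) = 35.07 m, so C_max = 0.505/(0.37 × 24.8 × 35.07) = 0.00157 kg/m³.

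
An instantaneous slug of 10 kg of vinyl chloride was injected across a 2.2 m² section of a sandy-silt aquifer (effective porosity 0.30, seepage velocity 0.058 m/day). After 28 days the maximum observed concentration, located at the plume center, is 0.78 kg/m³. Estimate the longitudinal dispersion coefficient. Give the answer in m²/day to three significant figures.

1.07 m²/day

At the plume center C_max = M/(n_e·A·√(4πDt)), so D = M²/(4πt·(n_e·A·C_max)²).
n_e·A·C_max = 0.30 × 2.2 × 0.78 = 0.5148 kg/m.
D = 10²/(4π × 28 × 0.5148²) = 1.07 m²/day.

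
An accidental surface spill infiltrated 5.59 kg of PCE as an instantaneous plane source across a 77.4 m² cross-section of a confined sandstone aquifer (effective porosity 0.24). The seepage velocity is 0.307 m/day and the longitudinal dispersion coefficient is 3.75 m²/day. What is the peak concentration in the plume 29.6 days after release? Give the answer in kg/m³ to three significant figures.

The peak of an instantaneous 1D plume sits at x = vt; there the Gaussian factor is 1 and C_max = M/(n_e·A·√(4πDt)), where n_e·A is the pore area the mass is dissolved in.
√(4πDt) = √(4π × 3.75 × 29.6) = 37.35 m, so C_max = 5.59/(0.24 × 77.4 × 37.35) = 0.00806 kg/m³.

0.00806 kg/m³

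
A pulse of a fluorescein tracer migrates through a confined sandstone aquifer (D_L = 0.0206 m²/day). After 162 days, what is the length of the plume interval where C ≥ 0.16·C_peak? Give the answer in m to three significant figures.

9.89 m

The plume is Gaussian with σ = √(2Dt) = √(2 × 0.0206 × 162) = 2.583 m.
C/C_peak = exp(−Δx²/(2σ²)) = 0.16 ⇒ Δx = σ·√(−2 ln 0.16) = 2.583 × 1.914 = 4.944 m.
Width = 2Δx = 9.89 m.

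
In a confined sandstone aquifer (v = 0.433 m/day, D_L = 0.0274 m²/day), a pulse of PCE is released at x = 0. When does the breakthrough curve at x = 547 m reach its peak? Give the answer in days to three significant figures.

1260 days

For the 1D instantaneous-source solution, setting ∂C/∂t = 0 at fixed x gives v²t² + 2Dt − x² = 0, so t = (√(D² + v²x²) − D)/v².
√(D² + v²x²) = √(0.0274² + 0.433² × 547²) = 236.9; v² = 0.187489.
t = (236.9 − 0.0274)/0.187489 = 1260 days (vs. the pure-advection estimate x/v = 1260 d).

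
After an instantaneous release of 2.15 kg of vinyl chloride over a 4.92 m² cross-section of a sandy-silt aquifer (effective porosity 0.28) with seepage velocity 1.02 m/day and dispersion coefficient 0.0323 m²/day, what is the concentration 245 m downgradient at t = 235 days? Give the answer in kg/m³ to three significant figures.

For an instantaneous plane source, C(x,t) = M/(n_e·A·√(4πDt)) · exp(−(x−vt)²/(4Dt)), with n_e·A the pore (flow) area.
Plume center vt = 1.02 × 235 = 239.7 m, so the well at 245 m is 5.3 m downgradient of the peak.
√(4πDt) = 9.767 m, giving peak height M/(n_e·A·√(4πDt)) = 2.15/(0.28 × 4.92 × 9.767) = 0.1598 kg/m³.
(x−vt)²/(4Dt) = (5.3)²/(4 × 0.0323 × 235) = 0.9252; exp(−0.9252) = 0.3965.
C = 0.1598 × 0.3965 = 0.0634 kg/m³.

0.0634 kg/m³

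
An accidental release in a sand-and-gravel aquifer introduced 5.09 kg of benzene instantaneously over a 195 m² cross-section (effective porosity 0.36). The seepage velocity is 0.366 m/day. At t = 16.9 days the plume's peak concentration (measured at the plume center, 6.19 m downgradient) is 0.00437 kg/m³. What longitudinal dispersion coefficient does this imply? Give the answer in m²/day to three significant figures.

At the plume center C_max = M/(n_e·A·√(4πDt)), so D = M²/(4πt·(n_e·A·C_max)²).
n_e·A·C_max = 0.36 × 195 × 0.00437 = 0.3068 kg/m.
D = 5.09²/(4π × 16.9 × 0.3068²) = 1.30 m²/day.

1.30 m²/day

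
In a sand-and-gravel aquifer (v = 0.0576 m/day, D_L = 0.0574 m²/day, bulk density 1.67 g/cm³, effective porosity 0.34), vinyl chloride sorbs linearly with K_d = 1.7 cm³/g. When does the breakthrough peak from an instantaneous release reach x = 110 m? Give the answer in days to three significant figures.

Retardation factor R = 1 + ρ_b·K_d/n = 1 + 1.67 × 1.7/0.34 = 9.350.
Sorption retards both mechanisms: v_R = v/R = 0.006160 m/day, D_R = D/R = 0.006139 m²/day.
Peak time from v_R²t² + 2D_R t − x² = 0: t = (√(D_R² + v_R²x²) − D_R)/v_R².
√(D_R² + v_R²x²) = √(0.006139² + 0.006160² × 110²) = 0.6776; v_R² = 3.795e-05.
t = (0.6776 − 0.006139)/3.795e-05 = 17700 days.

17700 days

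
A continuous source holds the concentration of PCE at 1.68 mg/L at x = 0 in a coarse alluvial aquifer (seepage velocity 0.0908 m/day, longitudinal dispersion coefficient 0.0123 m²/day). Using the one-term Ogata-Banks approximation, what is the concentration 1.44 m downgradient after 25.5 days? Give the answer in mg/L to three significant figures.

1.45 mg/L

For a continuous step input, C/C₀ ≈ ½·erfc((x−vt)/(2√(Dt))).
vt = 0.0908 × 25.5 = 2.3154 m and 2√(Dt) = 2√(0.0123 × 25.5) = 1.120 m.
Argument (x−vt)/(2√(Dt)) = (1.44 − 2.3154)/1.120 = -0.7816; ½·erfc(-0.7816) = 0.8655.
C = 1.68 × 0.8655 = 1.45 mg/L.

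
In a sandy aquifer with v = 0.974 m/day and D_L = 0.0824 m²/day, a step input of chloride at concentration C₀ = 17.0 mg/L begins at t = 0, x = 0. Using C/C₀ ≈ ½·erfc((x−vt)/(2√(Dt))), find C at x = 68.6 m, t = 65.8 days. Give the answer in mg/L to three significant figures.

For a continuous step input, C/C₀ ≈ ½·erfc((x−vt)/(2√(Dt))).
vt = 0.974 × 65.8 = 64.0892 m and 2√(Dt) = 2√(0.0824 × 65.8) = 4.657 m.
Argument (x−vt)/(2√(Dt)) = (68.6 − 64.0892)/4.657 = 0.9686; ½·erfc(0.9686) = 0.08537.
C = 17.0 × 0.08537 = 1.45 mg/L.

1.45 mg/L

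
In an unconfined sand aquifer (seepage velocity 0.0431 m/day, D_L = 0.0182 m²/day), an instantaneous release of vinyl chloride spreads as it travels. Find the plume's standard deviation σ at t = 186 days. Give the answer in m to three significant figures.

2.60 m

Dispersive spreading gives a Gaussian with σ² = 2Dt; advection only shifts the center.
σ = √(2 × 0.0182 × 186) = 2.60 m.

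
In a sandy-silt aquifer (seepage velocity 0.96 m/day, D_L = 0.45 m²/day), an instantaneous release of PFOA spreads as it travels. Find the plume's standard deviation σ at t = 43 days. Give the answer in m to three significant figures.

Dispersive spreading gives a Gaussian with σ² = 2Dt; advection only shifts the center.
σ = √(2 × 0.45 × 43) = 6.22 m.

6.22 m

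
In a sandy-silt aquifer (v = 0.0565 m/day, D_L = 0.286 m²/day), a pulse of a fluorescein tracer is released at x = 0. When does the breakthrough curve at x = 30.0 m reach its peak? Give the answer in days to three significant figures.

For the 1D instantaneous-source solution, setting ∂C/∂t = 0 at fixed x gives v²t² + 2Dt − x² = 0, so t = (√(D² + v²x²) − D)/v².
√(D² + v²x²) = √(0.286² + 0.0565² × 30.0²) = 1.719; v² = 0.00319225.
t = (1.719 − 0.286)/0.00319225 = 449 days (vs. the pure-advection estimate x/v = 531 d).

449 days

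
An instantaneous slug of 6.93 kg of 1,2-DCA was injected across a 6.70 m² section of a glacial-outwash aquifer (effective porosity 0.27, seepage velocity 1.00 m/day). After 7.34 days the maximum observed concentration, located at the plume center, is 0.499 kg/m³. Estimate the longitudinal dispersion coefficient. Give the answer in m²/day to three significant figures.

0.639 m²/day

At the plume center C_max = M/(n_e·A·√(4πDt)), so D = M²/(4πt·(n_e·A·C_max)²).
n_e·A·C_max = 0.27 × 6.70 × 0.499 = 0.9027 kg/m.
D = 6.93²/(4π × 7.34 × 0.9027²) = 0.639 m²/day.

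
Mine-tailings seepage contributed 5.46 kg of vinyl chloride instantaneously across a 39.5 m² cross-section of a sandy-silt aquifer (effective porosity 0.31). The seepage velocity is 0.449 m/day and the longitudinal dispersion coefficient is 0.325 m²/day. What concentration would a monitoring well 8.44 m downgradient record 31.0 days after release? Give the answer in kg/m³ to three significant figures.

For an instantaneous plane source, C(x,t) = M/(n_e·A·√(4πDt)) · exp(−(x−vt)²/(4Dt)), with n_e·A the pore (flow) area.
Plume center vt = 0.449 × 31.0 = 13.919 m, so the well at 8.44 m is 5.479 m upgradient of the peak.
√(4πDt) = 11.25 m, giving peak height M/(n_e·A·√(4πDt)) = 5.46/(0.31 × 39.5 × 11.25) = 0.03964 kg/m³.
(x−vt)²/(4Dt) = (-5.479)²/(4 × 0.325 × 31.0) = 0.7449; exp(−0.7449) = 0.4748.
C = 0.03964 × 0.4748 = 0.0188 kg/m³.

0.0188 kg/m³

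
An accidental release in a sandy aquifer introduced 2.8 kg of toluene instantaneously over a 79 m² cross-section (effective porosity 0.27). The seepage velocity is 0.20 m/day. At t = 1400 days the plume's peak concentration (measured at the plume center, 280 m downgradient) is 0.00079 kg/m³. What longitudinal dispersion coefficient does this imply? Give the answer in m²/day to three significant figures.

1.57 m²/day

At the plume center C_max = M/(n_e·A·√(4πDt)), so D = M²/(4πt·(n_e·A·C_max)²).
n_e·A·C_max = 0.27 × 79 × 0.00079 = 0.01685 kg/m.
D = 2.8²/(4π × 1400 × 0.01685²) = 1.57 m²/day.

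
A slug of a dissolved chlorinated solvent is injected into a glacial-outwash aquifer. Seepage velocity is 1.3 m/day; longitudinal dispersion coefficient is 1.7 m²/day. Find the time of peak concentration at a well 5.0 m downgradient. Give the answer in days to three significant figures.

For the 1D instantaneous-source solution, setting ∂C/∂t = 0 at fixed x gives v²t² + 2Dt − x² = 0, so t = (√(D² + v²x²) − D)/v².
√(D² + v²x²) = √(1.7² + 1.3² × 5.0²) = 6.719; v² = 1.69.
t = (6.719 − 1.7)/1.69 = 2.97 days (vs. the pure-advection estimate x/v = 3.85 d).

2.97 days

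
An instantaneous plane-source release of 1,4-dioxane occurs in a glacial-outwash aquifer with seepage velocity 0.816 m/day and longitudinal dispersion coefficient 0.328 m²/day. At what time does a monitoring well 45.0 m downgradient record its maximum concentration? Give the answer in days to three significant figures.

For the 1D instantaneous-source solution, setting ∂C/∂t = 0 at fixed x gives v²t² + 2Dt − x² = 0, so t = (√(D² + v²x²) − D)/v².
√(D² + v²x²) = √(0.328² + 0.816² × 45.0²) = 36.72; v² = 0.665856.
t = (36.72 − 0.328)/0.665856 = 54.7 days (vs. the pure-advection estimate x/v = 55.1 d).

54.7 days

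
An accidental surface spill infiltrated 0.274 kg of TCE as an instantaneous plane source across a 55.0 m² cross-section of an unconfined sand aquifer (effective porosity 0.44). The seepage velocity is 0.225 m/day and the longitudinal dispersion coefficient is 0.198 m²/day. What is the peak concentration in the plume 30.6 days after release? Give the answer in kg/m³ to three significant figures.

The peak of an instantaneous 1D plume sits at x = vt; there the Gaussian factor is 1 and C_max = M/(n_e·A·√(4πDt)), where n_e·A is the pore area the mass is dissolved in.
√(4πDt) = √(4π × 0.198 × 30.6) = 8.726 m, so C_max = 0.274/(0.44 × 55.0 × 8.726) = 0.00130 kg/m³.

0.00130 kg/m³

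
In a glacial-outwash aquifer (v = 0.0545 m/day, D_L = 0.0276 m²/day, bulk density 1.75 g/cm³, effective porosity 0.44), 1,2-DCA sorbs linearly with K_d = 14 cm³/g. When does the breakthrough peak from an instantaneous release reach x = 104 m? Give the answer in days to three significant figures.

108000 days

Retardation factor R = 1 + ρ_b·K_d/n = 1 + 1.75 × 14/0.44 = 56.68.
Sorption retards both mechanisms: v_R = v/R = 0.0009615 m/day, D_R = D/R = 0.0004869 m²/day.
Peak time from v_R²t² + 2D_R t − x² = 0: t = (√(D_R² + v_R²x²) − D_R)/v_R².
√(D_R² + v_R²x²) = √(0.0004869² + 0.0009615² × 104²) = 0.1000; v_R² = 9.245e-07.
t = (0.1000 − 0.0004869)/9.245e-07 = 108000 days.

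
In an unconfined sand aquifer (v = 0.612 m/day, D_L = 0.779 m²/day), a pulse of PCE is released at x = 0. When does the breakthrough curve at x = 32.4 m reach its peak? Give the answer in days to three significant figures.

For the 1D instantaneous-source solution, setting ∂C/∂t = 0 at fixed x gives v²t² + 2Dt − x² = 0, so t = (√(D² + v²x²) − D)/v².
√(D² + v²x²) = √(0.779² + 0.612² × 32.4²) = 19.84; v² = 0.374544.
t = (19.84 − 0.779)/0.374544 = 50.9 days (vs. the pure-advection estimate x/v = 52.9 d).

50.9 days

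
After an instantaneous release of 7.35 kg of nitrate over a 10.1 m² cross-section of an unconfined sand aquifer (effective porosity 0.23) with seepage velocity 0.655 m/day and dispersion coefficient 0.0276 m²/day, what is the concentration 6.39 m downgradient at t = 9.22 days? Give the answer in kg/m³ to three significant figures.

1.57 kg/m³

For an instantaneous plane source, C(x,t) = M/(n_e·A·√(4πDt)) · exp(−(x−vt)²/(4Dt)), with n_e·A the pore (flow) area.
Plume center vt = 0.655 × 9.22 = 6.0391 m, so the well at 6.39 m is 0.3509 m downgradient of the peak.
√(4πDt) = 1.788 m, giving peak height M/(n_e·A·√(4πDt)) = 7.35/(0.23 × 10.1 × 1.788) = 1.770 kg/m³.
(x−vt)²/(4Dt) = (0.3509)²/(4 × 0.0276 × 9.22) = 0.1210; exp(−0.1210) = 0.8860.
C = 1.770 × 0.8860 = 1.57 kg/m³.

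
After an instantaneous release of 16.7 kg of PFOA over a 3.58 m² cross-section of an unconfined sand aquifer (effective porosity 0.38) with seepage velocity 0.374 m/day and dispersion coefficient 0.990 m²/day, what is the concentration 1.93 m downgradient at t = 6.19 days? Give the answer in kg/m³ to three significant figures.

For an instantaneous plane source, C(x,t) = M/(n_e·A·√(4πDt)) · exp(−(x−vt)²/(4Dt)), with n_e·A the pore (flow) area.
Plume center vt = 0.374 × 6.19 = 2.31506 m, so the well at 1.93 m is 0.38506 m upgradient of the peak.
√(4πDt) = 8.775 m, giving peak height M/(n_e·A·√(4πDt)) = 16.7/(0.38 × 3.58 × 8.775) = 1.399 kg/m³.
(x−vt)²/(4Dt) = (-0.38506)²/(4 × 0.990 × 6.19) = 0.006049; exp(−0.006049) = 0.9940.
C = 1.399 × 0.9940 = 1.39 kg/m³.

1.39 kg/m³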